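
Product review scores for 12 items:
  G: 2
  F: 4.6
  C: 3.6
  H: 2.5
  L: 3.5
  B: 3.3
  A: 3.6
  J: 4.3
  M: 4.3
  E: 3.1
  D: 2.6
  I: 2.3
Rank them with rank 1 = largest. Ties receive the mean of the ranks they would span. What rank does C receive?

Sorted (descending): 4.6, 4.3, 4.3, 3.6, 3.6, 3.5, 3.3, 3.1, 2.6, 2.5, 2.3, 2
The 2 values of 4.3 occupy positions 2–3 → average rank (2+3)/2 = 2.5.
The 2 values of 3.6 occupy positions 4–5 → average rank (4+5)/2 = 4.5.
C has value 3.6 → rank 4.5.

4.5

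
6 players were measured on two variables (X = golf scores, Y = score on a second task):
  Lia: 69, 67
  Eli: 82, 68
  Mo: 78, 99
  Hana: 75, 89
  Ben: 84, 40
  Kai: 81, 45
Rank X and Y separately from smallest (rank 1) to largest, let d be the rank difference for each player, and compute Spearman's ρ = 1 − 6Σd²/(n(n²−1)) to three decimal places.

-0.486

Ranks of variable 1: 1, 5, 3, 2, 6, 4
Ranks of variable 2: 3, 4, 6, 5, 1, 2
d = r₁ − r₂: -2, 1, -3, -3, 5, 2
d²: 4, 1, 9, 9, 25, 4; Σd² = 52
ρ = 1 − 6·52/(6·35) = 1 − 312/210 = -0.486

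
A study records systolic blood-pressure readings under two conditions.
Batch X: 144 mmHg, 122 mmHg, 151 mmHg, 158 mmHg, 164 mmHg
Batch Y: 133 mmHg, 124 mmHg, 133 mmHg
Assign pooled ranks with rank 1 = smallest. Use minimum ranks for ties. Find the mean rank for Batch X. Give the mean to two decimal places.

Sorted (ascending): 122, 124, 133, 133, 144, 151, 158, 164
The 2 values of 133 occupy positions 3–4 → each gets rank 3.
Batch X values → pooled ranks: 144→5, 122→1, 151→6, 158→7, 164→8
Mean rank = (5 + 1 + 6 + 7 + 8) / 5 = 5.40

5.40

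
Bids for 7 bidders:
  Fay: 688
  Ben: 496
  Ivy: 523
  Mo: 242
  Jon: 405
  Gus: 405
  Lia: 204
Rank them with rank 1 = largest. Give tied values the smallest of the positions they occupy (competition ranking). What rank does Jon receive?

Sorted (descending): 688, 523, 496, 405, 405, 242, 204
The 2 values of 405 occupy positions 4–5 → each gets rank 4.
Jon has value 405 → rank 4.

4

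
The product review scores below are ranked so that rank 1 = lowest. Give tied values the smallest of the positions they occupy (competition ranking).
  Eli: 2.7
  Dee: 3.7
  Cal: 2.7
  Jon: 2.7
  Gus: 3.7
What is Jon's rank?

1

Sorted (ascending): 2.7, 2.7, 2.7, 3.7, 3.7
The 3 values of 2.7 occupy positions 1–3 → each gets rank 1.
The 2 values of 3.7 occupy positions 4–5 → each gets rank 4.
Jon has value 2.7 → rank 1.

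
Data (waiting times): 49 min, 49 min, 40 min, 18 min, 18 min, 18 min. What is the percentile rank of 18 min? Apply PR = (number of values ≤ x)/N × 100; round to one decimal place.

50.0

N = 6.
Strictly below 18: 0. Equal to 18: 3.
PR = 3/6 × 100 = 50.0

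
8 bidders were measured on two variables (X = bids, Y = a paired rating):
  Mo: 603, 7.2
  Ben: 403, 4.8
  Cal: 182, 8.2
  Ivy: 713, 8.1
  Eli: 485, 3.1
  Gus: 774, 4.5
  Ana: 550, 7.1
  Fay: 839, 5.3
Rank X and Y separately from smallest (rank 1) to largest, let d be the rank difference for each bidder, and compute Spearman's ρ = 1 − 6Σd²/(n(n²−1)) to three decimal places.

-0.167

Ranks of variable 1: 5, 2, 1, 6, 3, 7, 4, 8
Ranks of variable 2: 6, 3, 8, 7, 1, 2, 5, 4
d = r₁ − r₂: -1, -1, -7, -1, 2, 5, -1, 4
d²: 1, 1, 49, 1, 4, 25, 1, 16; Σd² = 98
ρ = 1 − 6·98/(8·63) = 1 − 588/504 = -0.167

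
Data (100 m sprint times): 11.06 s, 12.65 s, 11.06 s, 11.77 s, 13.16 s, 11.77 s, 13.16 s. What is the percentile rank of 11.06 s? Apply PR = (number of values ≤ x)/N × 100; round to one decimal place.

28.6

N = 7.
Strictly below 11.06: 0. Equal to 11.06: 2.
PR = 2/7 × 100 = 28.6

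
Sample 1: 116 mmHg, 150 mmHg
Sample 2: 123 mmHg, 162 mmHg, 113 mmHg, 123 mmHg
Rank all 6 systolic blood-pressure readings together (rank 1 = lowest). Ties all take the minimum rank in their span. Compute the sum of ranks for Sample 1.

Sorted (ascending): 113, 116, 123, 123, 150, 162
The 2 values of 123 occupy positions 3–4 → each gets rank 3.
Sample 1 values → pooled ranks: 116→2, 150→5
Rank sum = 2 + 5 = 7

7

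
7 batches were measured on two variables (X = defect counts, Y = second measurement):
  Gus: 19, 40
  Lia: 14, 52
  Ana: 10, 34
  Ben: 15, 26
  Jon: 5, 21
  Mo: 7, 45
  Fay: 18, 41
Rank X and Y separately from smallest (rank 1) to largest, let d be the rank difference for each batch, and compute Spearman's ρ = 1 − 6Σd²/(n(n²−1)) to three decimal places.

Ranks of variable 1: 7, 4, 3, 5, 1, 2, 6
Ranks of variable 2: 4, 7, 3, 2, 1, 6, 5
d = r₁ − r₂: 3, -3, 0, 3, 0, -4, 1
d²: 9, 9, 0, 9, 0, 16, 1; Σd² = 44
ρ = 1 − 6·44/(7·48) = 1 − 264/336 = 0.214

0.214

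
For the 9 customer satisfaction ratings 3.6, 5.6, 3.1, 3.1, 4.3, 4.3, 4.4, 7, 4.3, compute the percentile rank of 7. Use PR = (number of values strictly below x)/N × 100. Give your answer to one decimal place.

88.9

N = 9.
Strictly below 7: 8. Equal to 7: 1.
PR = 8/9 × 100 = 88.9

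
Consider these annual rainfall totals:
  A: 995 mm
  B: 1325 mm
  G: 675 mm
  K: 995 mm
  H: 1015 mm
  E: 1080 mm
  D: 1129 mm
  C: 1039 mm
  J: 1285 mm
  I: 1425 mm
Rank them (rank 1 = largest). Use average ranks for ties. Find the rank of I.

1

Sorted (descending): 1425, 1325, 1285, 1129, 1080, 1039, 1015, 995, 995, 675
The 2 values of 995 occupy positions 8–9 → average rank (8+9)/2 = 8.5.
I has value 1425 mm → rank 1.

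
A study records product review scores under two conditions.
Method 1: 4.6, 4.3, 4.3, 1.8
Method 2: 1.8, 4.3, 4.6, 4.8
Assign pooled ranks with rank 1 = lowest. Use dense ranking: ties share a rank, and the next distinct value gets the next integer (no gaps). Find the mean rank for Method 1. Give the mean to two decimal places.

2.00

Sorted (ascending): 1.8, 1.8, 4.3, 4.3, 4.3, 4.6, 4.6, 4.8
The 2 values of 1.8 share dense rank 1.
The 3 values of 4.3 share dense rank 2.
The 2 values of 4.6 share dense rank 3.
Remaining distinct values take the next consecutive integers.
Method 1 values → pooled ranks: 4.6→3, 4.3→2, 4.3→2, 1.8→1
Mean rank = (3 + 2 + 2 + 1) / 4 = 2.00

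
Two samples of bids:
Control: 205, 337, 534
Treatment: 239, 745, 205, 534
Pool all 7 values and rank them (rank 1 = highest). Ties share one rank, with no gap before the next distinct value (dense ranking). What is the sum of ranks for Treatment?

Sorted (descending): 745, 534, 534, 337, 239, 205, 205
The 2 values of 534 share dense rank 2.
The 2 values of 205 share dense rank 5.
Remaining distinct values take the next consecutive integers.
Treatment values → pooled ranks: 239→4, 745→1, 205→5, 534→2
Rank sum = 4 + 1 + 5 + 2 = 12

12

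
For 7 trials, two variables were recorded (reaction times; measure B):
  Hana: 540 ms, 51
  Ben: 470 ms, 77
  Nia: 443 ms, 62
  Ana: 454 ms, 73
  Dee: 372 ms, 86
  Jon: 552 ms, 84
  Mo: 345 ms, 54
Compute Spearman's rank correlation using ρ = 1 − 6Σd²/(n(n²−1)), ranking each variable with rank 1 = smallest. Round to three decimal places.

Ranks of variable 1: 6, 5, 3, 4, 2, 7, 1
Ranks of variable 2: 1, 5, 3, 4, 7, 6, 2
d = r₁ − r₂: 5, 0, 0, 0, -5, 1, -1
d²: 25, 0, 0, 0, 25, 1, 1; Σd² = 52
ρ = 1 − 6·52/(7·48) = 1 − 312/336 = 0.071

0.071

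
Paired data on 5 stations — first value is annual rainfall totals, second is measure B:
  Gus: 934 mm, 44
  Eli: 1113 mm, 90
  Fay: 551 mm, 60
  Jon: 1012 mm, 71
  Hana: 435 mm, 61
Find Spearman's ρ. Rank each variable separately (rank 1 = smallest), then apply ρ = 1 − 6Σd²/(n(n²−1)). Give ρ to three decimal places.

Ranks of variable 1: 3, 5, 2, 4, 1
Ranks of variable 2: 1, 5, 2, 4, 3
d = r₁ − r₂: 2, 0, 0, 0, -2
d²: 4, 0, 0, 0, 4; Σd² = 8
ρ = 1 − 6·8/(5·24) = 1 − 48/120 = 0.600

0.600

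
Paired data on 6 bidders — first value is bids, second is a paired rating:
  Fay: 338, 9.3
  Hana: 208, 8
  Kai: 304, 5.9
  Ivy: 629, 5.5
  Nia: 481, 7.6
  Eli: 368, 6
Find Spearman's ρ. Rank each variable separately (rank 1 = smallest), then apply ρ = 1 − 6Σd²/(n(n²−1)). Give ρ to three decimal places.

-0.486

Ranks of variable 1: 3, 1, 2, 6, 5, 4
Ranks of variable 2: 6, 5, 2, 1, 4, 3
d = r₁ − r₂: -3, -4, 0, 5, 1, 1
d²: 9, 16, 0, 25, 1, 1; Σd² = 52
ρ = 1 − 6·52/(6·35) = 1 − 312/210 = -0.486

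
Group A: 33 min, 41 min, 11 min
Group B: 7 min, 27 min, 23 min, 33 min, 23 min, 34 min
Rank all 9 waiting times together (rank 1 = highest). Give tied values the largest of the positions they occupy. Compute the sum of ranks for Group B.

34

Sorted (descending): 41, 34, 33, 33, 27, 23, 23, 11, 7
The 2 values of 33 occupy positions 3–4 → each gets rank 4.
The 2 values of 23 occupy positions 6–7 → each gets rank 7.
Group B values → pooled ranks: 7→9, 27→5, 23→7, 33→4, 23→7, 34→2
Rank sum = 9 + 5 + 7 + 4 + 7 + 2 = 34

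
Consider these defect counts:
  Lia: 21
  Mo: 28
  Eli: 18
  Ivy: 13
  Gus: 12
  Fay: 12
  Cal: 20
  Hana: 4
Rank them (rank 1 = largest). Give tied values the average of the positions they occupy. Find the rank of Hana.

8

Sorted (descending): 28, 21, 20, 18, 13, 12, 12, 4
The 2 values of 12 occupy positions 6–7 → average rank (6+7)/2 = 6.5.
Hana has value 4 → rank 8.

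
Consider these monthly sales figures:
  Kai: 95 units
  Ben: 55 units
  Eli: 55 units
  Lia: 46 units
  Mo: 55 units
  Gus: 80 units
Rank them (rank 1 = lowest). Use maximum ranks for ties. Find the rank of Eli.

4

Sorted (ascending): 46, 55, 55, 55, 80, 95
The 3 values of 55 occupy positions 2–4 → each gets rank 4.
Eli has value 55 units → rank 4.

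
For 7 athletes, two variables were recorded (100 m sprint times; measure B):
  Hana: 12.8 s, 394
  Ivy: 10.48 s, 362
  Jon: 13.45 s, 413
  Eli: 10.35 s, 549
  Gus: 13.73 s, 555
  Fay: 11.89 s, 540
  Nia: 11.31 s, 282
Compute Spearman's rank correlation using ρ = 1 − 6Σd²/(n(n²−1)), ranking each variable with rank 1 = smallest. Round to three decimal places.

Ranks of variable 1: 5, 2, 6, 1, 7, 4, 3
Ranks of variable 2: 3, 2, 4, 6, 7, 5, 1
d = r₁ − r₂: 2, 0, 2, -5, 0, -1, 2
d²: 4, 0, 4, 25, 0, 1, 4; Σd² = 38
ρ = 1 − 6·38/(7·48) = 1 − 228/336 = 0.321

0.321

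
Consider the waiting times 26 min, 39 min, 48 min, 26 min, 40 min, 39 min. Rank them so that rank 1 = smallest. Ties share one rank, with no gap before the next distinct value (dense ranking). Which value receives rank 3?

40

Sorted (ascending): 26, 26, 39, 39, 40, 48
The 2 values of 26 share dense rank 1.
The 2 values of 39 share dense rank 2.
Remaining distinct values take the next consecutive integers.
Rank 3 → value 40.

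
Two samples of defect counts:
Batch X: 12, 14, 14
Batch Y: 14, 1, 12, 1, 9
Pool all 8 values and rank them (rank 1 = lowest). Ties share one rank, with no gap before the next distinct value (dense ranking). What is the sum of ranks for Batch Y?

Sorted (ascending): 1, 1, 9, 12, 12, 14, 14, 14
The 2 values of 1 share dense rank 1.
The 2 values of 12 share dense rank 3.
The 3 values of 14 share dense rank 4.
Remaining distinct values take the next consecutive integers.
Batch Y values → pooled ranks: 14→4, 1→1, 12→3, 1→1, 9→2
Rank sum = 4 + 1 + 3 + 1 + 2 = 11

11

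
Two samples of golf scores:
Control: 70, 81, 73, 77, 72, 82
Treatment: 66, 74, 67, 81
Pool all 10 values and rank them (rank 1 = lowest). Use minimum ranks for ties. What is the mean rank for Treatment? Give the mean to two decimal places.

4.25

Sorted (ascending): 66, 67, 70, 72, 73, 74, 77, 81, 81, 82
The 2 values of 81 occupy positions 8–9 → each gets rank 8.
Treatment values → pooled ranks: 66→1, 74→6, 67→2, 81→8
Mean rank = (1 + 6 + 2 + 8) / 4 = 4.25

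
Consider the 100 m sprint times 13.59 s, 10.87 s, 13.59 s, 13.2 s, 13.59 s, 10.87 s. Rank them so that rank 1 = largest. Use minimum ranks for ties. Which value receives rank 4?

Sorted (descending): 13.59, 13.59, 13.59, 13.2, 10.87, 10.87
The 3 values of 13.59 occupy positions 1–3 → each gets rank 1.
The 2 values of 10.87 occupy positions 5–6 → each gets rank 5.
Rank 4 → value 13.2.

13.2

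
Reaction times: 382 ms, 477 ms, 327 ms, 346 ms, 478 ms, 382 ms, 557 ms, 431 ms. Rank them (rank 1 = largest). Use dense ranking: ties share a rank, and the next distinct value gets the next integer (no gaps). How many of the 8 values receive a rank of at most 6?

7

Sorted (descending): 557, 478, 477, 431, 382, 382, 346, 327
The 2 values of 382 share dense rank 5.
Remaining distinct values take the next consecutive integers.
Ranks ≤ 6: {1, 2, 3, 4, 5, 5, 6} → 7 values.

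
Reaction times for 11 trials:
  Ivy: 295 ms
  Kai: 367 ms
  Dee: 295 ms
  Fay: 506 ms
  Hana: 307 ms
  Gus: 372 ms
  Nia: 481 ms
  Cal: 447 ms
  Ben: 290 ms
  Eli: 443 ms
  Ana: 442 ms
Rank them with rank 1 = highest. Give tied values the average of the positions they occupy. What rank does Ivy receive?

Sorted (descending): 506, 481, 447, 443, 442, 372, 367, 307, 295, 295, 290
The 2 values of 295 occupy positions 9–10 → average rank (9+10)/2 = 9.5.
Ivy has value 295 ms → rank 9.5.

9.5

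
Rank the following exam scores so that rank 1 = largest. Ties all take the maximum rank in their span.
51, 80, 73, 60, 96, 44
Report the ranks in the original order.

Sorted (descending): 96, 80, 73, 60, 51, 44
No ties — each value takes its position as its rank.

5, 2, 3, 4, 1, 6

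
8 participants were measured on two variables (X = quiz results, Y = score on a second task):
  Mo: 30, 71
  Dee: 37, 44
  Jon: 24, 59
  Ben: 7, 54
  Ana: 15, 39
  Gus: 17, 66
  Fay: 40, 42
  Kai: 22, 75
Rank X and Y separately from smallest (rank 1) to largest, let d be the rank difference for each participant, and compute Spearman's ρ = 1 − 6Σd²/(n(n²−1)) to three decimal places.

-0.048

Ranks of variable 1: 6, 7, 5, 1, 2, 3, 8, 4
Ranks of variable 2: 7, 3, 5, 4, 1, 6, 2, 8
d = r₁ − r₂: -1, 4, 0, -3, 1, -3, 6, -4
d²: 1, 16, 0, 9, 1, 9, 36, 16; Σd² = 88
ρ = 1 − 6·88/(8·63) = 1 − 528/504 = -0.048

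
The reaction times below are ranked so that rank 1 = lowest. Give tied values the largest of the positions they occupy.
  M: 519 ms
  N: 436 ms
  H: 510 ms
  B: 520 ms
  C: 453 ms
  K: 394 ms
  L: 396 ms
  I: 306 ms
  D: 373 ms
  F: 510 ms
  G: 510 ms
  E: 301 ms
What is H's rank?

10

Sorted (ascending): 301, 306, 373, 394, 396, 436, 453, 510, 510, 510, 519, 520
The 3 values of 510 occupy positions 8–10 → each gets rank 10.
H has value 510 ms → rank 10.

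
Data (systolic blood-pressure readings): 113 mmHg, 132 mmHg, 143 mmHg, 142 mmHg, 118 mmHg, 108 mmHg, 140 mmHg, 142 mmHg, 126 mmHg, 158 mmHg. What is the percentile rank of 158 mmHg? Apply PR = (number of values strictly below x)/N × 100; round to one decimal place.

90.0

N = 10.
Strictly below 158: 9. Equal to 158: 1.
PR = 9/10 × 100 = 90.0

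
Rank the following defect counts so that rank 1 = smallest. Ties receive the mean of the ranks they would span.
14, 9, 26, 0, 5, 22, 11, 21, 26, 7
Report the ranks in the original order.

Sorted (ascending): 0, 5, 7, 9, 11, 14, 21, 22, 26, 26
The 2 values of 26 occupy positions 9–10 → average rank (9+10)/2 = 9.5.

6, 4, 9.5, 1, 2, 8, 5, 7, 9.5, 3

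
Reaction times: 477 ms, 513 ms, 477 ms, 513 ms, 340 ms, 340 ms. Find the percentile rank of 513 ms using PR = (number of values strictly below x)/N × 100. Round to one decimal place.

N = 6.
Strictly below 513: 4. Equal to 513: 2.
PR = 4/6 × 100 = 66.7

66.7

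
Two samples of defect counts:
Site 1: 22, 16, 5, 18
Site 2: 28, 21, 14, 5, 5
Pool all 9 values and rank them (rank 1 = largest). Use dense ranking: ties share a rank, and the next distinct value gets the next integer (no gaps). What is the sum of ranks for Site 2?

24

Sorted (descending): 28, 22, 21, 18, 16, 14, 5, 5, 5
The 3 values of 5 share dense rank 7.
Remaining distinct values take the next consecutive integers.
Site 2 values → pooled ranks: 28→1, 21→3, 14→6, 5→7, 5→7
Rank sum = 1 + 3 + 6 + 7 + 7 = 24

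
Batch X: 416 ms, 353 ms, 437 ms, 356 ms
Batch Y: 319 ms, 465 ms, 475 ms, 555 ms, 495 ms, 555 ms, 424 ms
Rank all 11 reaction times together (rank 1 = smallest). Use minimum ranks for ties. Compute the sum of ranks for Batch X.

Sorted (ascending): 319, 353, 356, 416, 424, 437, 465, 475, 495, 555, 555
The 2 values of 555 occupy positions 10–11 → each gets rank 10.
Batch X values → pooled ranks: 416→4, 353→2, 437→6, 356→3
Rank sum = 4 + 2 + 6 + 3 = 15

15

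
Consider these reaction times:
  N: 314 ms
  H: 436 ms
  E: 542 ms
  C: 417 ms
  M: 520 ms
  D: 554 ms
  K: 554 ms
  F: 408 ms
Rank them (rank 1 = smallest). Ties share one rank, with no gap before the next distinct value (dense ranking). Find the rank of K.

7

Sorted (ascending): 314, 408, 417, 436, 520, 542, 554, 554
The 2 values of 554 share dense rank 7.
Remaining distinct values take the next consecutive integers.
K has value 554 ms → rank 7.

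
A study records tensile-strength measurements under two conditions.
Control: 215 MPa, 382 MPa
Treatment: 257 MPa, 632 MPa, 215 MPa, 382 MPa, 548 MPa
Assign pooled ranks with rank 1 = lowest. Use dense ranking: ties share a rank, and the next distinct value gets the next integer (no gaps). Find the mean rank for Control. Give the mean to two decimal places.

2.00

Sorted (ascending): 215, 215, 257, 382, 382, 548, 632
The 2 values of 215 share dense rank 1.
The 2 values of 382 share dense rank 3.
Remaining distinct values take the next consecutive integers.
Control values → pooled ranks: 215→1, 382→3
Mean rank = (1 + 3) / 2 = 2.00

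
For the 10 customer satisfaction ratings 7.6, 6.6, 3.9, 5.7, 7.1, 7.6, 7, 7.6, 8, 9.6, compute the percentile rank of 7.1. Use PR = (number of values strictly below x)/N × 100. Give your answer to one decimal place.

N = 10.
Strictly below 7.1: 4. Equal to 7.1: 1.
PR = 4/10 × 100 = 40.0

40.0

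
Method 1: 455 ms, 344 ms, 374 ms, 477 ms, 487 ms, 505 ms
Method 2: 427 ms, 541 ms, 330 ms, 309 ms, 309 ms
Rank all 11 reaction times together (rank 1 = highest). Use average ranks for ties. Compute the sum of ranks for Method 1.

29

Sorted (descending): 541, 505, 487, 477, 455, 427, 374, 344, 330, 309, 309
The 2 values of 309 occupy positions 10–11 → average rank (10+11)/2 = 10.5.
Method 1 values → pooled ranks: 455→5, 344→8, 374→7, 477→4, 487→3, 505→2
Rank sum = 5 + 8 + 7 + 4 + 3 + 2 = 29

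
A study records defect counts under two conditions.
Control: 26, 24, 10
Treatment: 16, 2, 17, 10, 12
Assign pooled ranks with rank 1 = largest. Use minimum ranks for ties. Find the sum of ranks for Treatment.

26

Sorted (descending): 26, 24, 17, 16, 12, 10, 10, 2
The 2 values of 10 occupy positions 6–7 → each gets rank 6.
Treatment values → pooled ranks: 16→4, 2→8, 17→3, 10→6, 12→5
Rank sum = 4 + 8 + 3 + 6 + 5 = 26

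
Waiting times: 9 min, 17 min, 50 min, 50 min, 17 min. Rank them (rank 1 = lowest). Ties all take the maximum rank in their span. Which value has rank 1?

9

Sorted (ascending): 9, 17, 17, 50, 50
The 2 values of 17 occupy positions 2–3 → each gets rank 3.
The 2 values of 50 occupy positions 4–5 → each gets rank 5.
Rank 1 → value 9.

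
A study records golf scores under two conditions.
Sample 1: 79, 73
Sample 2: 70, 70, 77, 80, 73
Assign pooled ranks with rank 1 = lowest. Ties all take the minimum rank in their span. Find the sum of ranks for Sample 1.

9

Sorted (ascending): 70, 70, 73, 73, 77, 79, 80
The 2 values of 70 occupy positions 1–2 → each gets rank 1.
The 2 values of 73 occupy positions 3–4 → each gets rank 3.
Sample 1 values → pooled ranks: 79→6, 73→3
Rank sum = 6 + 3 = 9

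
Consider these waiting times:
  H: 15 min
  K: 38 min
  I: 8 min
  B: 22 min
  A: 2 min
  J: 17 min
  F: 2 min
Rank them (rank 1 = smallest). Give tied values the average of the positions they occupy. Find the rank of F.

1.5

Sorted (ascending): 2, 2, 8, 15, 17, 22, 38
The 2 values of 2 occupy positions 1–2 → average rank (1+2)/2 = 1.5.
F has value 2 min → rank 1.5.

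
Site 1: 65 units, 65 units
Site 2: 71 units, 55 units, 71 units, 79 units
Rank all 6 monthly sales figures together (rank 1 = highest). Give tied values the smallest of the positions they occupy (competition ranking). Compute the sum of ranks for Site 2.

11

Sorted (descending): 79, 71, 71, 65, 65, 55
The 2 values of 71 occupy positions 2–3 → each gets rank 2.
The 2 values of 65 occupy positions 4–5 → each gets rank 4.
Site 2 values → pooled ranks: 71→2, 55→6, 71→2, 79→1
Rank sum = 2 + 6 + 2 + 1 = 11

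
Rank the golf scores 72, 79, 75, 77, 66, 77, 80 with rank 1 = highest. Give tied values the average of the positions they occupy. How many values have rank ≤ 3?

Sorted (descending): 80, 79, 77, 77, 75, 72, 66
The 2 values of 77 occupy positions 3–4 → average rank (3+4)/2 = 3.5.
Ranks ≤ 3: {1, 2} → 2 values.

2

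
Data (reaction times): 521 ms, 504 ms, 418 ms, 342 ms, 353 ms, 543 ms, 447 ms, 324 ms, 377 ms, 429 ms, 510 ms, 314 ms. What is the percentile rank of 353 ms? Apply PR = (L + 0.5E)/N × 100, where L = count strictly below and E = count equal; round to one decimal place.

29.2

N = 12.
Strictly below 353: 3. Equal to 353: 1.
PR = (3 + 0.5·1)/12 × 100 = 29.2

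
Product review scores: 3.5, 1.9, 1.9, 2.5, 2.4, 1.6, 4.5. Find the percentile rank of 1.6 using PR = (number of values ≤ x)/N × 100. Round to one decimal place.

14.3

N = 7.
Strictly below 1.6: 0. Equal to 1.6: 1.
PR = 1/7 × 100 = 14.3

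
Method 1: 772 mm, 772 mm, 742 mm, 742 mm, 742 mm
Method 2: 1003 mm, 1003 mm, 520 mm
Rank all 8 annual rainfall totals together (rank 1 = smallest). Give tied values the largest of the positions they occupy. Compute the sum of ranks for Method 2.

Sorted (ascending): 520, 742, 742, 742, 772, 772, 1003, 1003
The 3 values of 742 occupy positions 2–4 → each gets rank 4.
The 2 values of 772 occupy positions 5–6 → each gets rank 6.
The 2 values of 1003 occupy positions 7–8 → each gets rank 8.
Method 2 values → pooled ranks: 1003→8, 1003→8, 520→1
Rank sum = 8 + 8 + 1 = 17

17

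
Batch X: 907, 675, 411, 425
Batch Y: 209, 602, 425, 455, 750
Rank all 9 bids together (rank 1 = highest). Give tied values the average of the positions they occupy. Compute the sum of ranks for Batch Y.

Sorted (descending): 907, 750, 675, 602, 455, 425, 425, 411, 209
The 2 values of 425 occupy positions 6–7 → average rank (6+7)/2 = 6.5.
Batch Y values → pooled ranks: 209→9, 602→4, 425→6.5, 455→5, 750→2
Rank sum = 9 + 4 + 6.5 + 5 + 2 = 26.5

26.5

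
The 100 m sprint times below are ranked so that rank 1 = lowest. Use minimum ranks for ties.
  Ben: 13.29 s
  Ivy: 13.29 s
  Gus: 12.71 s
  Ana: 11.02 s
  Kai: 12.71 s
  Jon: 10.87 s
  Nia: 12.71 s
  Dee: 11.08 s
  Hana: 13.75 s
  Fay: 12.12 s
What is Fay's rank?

4

Sorted (ascending): 10.87, 11.02, 11.08, 12.12, 12.71, 12.71, 12.71, 13.29, 13.29, 13.75
The 3 values of 12.71 occupy positions 5–7 → each gets rank 5.
The 2 values of 13.29 occupy positions 8–9 → each gets rank 8.
Fay has value 12.12 s → rank 4.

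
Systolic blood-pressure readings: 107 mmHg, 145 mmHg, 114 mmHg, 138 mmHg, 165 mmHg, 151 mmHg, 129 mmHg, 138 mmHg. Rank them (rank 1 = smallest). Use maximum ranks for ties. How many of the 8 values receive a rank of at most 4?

3

Sorted (ascending): 107, 114, 129, 138, 138, 145, 151, 165
The 2 values of 138 occupy positions 4–5 → each gets rank 5.
Ranks ≤ 4: {1, 2, 3} → 3 values.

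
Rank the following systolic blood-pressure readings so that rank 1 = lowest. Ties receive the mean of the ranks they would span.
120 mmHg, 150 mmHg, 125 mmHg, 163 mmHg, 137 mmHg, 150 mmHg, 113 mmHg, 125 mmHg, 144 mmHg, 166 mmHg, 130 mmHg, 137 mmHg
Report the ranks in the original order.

Sorted (ascending): 113, 120, 125, 125, 130, 137, 137, 144, 150, 150, 163, 166
The 2 values of 125 occupy positions 3–4 → average rank (3+4)/2 = 3.5.
The 2 values of 137 occupy positions 6–7 → average rank (6+7)/2 = 6.5.
The 2 values of 150 occupy positions 9–10 → average rank (9+10)/2 = 9.5.

2, 9.5, 3.5, 11, 6.5, 9.5, 1, 3.5, 8, 12, 5, 6.5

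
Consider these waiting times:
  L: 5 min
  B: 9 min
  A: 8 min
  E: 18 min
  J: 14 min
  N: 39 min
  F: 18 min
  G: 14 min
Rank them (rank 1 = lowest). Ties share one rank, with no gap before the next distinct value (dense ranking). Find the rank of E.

5

Sorted (ascending): 5, 8, 9, 14, 14, 18, 18, 39
The 2 values of 14 share dense rank 4.
The 2 values of 18 share dense rank 5.
Remaining distinct values take the next consecutive integers.
E has value 18 min → rank 5.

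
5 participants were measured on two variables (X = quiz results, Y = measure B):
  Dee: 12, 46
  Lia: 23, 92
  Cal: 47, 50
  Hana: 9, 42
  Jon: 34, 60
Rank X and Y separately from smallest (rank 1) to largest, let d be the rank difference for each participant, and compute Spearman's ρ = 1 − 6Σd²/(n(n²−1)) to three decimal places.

Ranks of variable 1: 2, 3, 5, 1, 4
Ranks of variable 2: 2, 5, 3, 1, 4
d = r₁ − r₂: 0, -2, 2, 0, 0
d²: 0, 4, 4, 0, 0; Σd² = 8
ρ = 1 − 6·8/(5·24) = 1 − 48/120 = 0.600

0.600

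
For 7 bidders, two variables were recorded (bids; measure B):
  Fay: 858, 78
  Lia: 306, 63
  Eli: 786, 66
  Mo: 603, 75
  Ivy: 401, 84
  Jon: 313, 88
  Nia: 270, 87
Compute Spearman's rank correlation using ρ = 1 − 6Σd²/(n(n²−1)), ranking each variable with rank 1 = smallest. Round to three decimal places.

-0.286

Ranks of variable 1: 7, 2, 6, 5, 4, 3, 1
Ranks of variable 2: 4, 1, 2, 3, 5, 7, 6
d = r₁ − r₂: 3, 1, 4, 2, -1, -4, -5
d²: 9, 1, 16, 4, 1, 16, 25; Σd² = 72
ρ = 1 − 6·72/(7·48) = 1 − 432/336 = -0.286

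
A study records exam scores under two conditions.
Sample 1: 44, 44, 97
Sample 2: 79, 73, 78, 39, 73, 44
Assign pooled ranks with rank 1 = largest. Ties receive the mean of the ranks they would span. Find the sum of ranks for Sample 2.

Sorted (descending): 97, 79, 78, 73, 73, 44, 44, 44, 39
The 2 values of 73 occupy positions 4–5 → average rank (4+5)/2 = 4.5.
The 3 values of 44 occupy positions 6–8 → average rank 7.
Sample 2 values → pooled ranks: 79→2, 73→4.5, 78→3, 39→9, 73→4.5, 44→7
Rank sum = 2 + 4.5 + 3 + 9 + 4.5 + 7 = 30

30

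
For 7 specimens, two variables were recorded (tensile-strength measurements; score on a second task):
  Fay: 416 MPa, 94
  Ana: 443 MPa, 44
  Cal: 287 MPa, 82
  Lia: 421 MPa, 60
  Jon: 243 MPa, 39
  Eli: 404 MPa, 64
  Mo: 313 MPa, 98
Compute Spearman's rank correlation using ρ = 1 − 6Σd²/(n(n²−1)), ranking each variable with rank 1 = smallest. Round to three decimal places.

-0.071

Ranks of variable 1: 5, 7, 2, 6, 1, 4, 3
Ranks of variable 2: 6, 2, 5, 3, 1, 4, 7
d = r₁ − r₂: -1, 5, -3, 3, 0, 0, -4
d²: 1, 25, 9, 9, 0, 0, 16; Σd² = 60
ρ = 1 − 6·60/(7·48) = 1 − 360/336 = -0.071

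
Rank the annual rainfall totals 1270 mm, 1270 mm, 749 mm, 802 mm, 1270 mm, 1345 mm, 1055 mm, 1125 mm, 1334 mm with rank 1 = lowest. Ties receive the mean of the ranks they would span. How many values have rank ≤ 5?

4

Sorted (ascending): 749, 802, 1055, 1125, 1270, 1270, 1270, 1334, 1345
The 3 values of 1270 occupy positions 5–7 → average rank 6.
Ranks ≤ 5: {1, 2, 3, 4} → 4 values.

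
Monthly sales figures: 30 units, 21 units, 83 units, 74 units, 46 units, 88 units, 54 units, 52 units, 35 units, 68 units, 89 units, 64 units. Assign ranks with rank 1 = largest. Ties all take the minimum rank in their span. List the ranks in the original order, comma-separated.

Sorted (descending): 89, 88, 83, 74, 68, 64, 54, 52, 46, 35, 30, 21
No ties — each value takes its position as its rank.

11, 12, 3, 4, 9, 2, 7, 8, 10, 5, 1, 6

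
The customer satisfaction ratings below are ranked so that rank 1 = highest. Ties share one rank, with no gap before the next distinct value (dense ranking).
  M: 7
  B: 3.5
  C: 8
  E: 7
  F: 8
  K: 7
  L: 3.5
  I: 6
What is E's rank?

Sorted (descending): 8, 8, 7, 7, 7, 6, 3.5, 3.5
The 2 values of 8 share dense rank 1.
The 3 values of 7 share dense rank 2.
The 2 values of 3.5 share dense rank 4.
Remaining distinct values take the next consecutive integers.
E has value 7 → rank 2.

2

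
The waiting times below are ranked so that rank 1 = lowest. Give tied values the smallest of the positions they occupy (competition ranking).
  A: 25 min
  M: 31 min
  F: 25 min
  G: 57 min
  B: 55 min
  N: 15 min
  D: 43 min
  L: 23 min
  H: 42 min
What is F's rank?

3

Sorted (ascending): 15, 23, 25, 25, 31, 42, 43, 55, 57
The 2 values of 25 occupy positions 3–4 → each gets rank 3.
F has value 25 min → rank 3.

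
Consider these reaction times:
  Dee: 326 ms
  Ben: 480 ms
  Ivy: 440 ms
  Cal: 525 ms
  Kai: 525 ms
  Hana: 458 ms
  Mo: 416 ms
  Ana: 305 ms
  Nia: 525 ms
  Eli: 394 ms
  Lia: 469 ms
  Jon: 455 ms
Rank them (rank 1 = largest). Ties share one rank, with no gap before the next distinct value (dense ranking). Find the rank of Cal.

1

Sorted (descending): 525, 525, 525, 480, 469, 458, 455, 440, 416, 394, 326, 305
The 3 values of 525 share dense rank 1.
Remaining distinct values take the next consecutive integers.
Cal has value 525 ms → rank 1.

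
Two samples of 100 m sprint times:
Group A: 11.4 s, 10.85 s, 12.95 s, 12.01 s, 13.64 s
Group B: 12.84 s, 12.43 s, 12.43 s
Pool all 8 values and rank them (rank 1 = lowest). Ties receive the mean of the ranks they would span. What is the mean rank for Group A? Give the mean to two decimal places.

Sorted (ascending): 10.85, 11.4, 12.01, 12.43, 12.43, 12.84, 12.95, 13.64
The 2 values of 12.43 occupy positions 4–5 → average rank (4+5)/2 = 4.5.
Group A values → pooled ranks: 11.4→2, 10.85→1, 12.95→7, 12.01→3, 13.64→8
Mean rank = (2 + 1 + 7 + 3 + 8) / 5 = 4.20

4.20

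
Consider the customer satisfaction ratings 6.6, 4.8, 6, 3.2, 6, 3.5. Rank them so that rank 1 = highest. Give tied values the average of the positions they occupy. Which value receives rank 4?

4.8

Sorted (descending): 6.6, 6, 6, 4.8, 3.5, 3.2
The 2 values of 6 occupy positions 2–3 → average rank (2+3)/2 = 2.5.
Rank 4 → value 4.8.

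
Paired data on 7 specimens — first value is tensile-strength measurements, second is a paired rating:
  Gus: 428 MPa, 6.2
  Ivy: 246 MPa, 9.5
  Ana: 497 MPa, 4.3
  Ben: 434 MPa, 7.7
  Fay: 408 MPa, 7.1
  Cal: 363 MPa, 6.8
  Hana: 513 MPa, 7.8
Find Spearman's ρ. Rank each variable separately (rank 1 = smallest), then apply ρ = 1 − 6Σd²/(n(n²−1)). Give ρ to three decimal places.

-0.214

Ranks of variable 1: 4, 1, 6, 5, 3, 2, 7
Ranks of variable 2: 2, 7, 1, 5, 4, 3, 6
d = r₁ − r₂: 2, -6, 5, 0, -1, -1, 1
d²: 4, 36, 25, 0, 1, 1, 1; Σd² = 68
ρ = 1 − 6·68/(7·48) = 1 − 408/336 = -0.214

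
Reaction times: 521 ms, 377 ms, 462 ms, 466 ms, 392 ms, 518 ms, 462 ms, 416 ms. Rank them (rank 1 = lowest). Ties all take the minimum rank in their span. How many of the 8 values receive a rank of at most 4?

Sorted (ascending): 377, 392, 416, 462, 462, 466, 518, 521
The 2 values of 462 occupy positions 4–5 → each gets rank 4.
Ranks ≤ 4: {1, 2, 3, 4, 4} → 5 values.

5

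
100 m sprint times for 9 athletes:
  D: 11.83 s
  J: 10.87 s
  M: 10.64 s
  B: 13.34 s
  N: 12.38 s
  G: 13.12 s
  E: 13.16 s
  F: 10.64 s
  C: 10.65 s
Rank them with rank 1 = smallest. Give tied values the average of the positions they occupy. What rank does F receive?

Sorted (ascending): 10.64, 10.64, 10.65, 10.87, 11.83, 12.38, 13.12, 13.16, 13.34
The 2 values of 10.64 occupy positions 1–2 → average rank (1+2)/2 = 1.5.
F has value 10.64 s → rank 1.5.

1.5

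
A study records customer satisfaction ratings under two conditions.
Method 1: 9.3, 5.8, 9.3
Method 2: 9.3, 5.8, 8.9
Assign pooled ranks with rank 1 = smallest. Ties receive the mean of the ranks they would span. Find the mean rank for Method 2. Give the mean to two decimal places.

Sorted (ascending): 5.8, 5.8, 8.9, 9.3, 9.3, 9.3
The 2 values of 5.8 occupy positions 1–2 → average rank (1+2)/2 = 1.5.
The 3 values of 9.3 occupy positions 4–6 → average rank 5.
Method 2 values → pooled ranks: 9.3→5, 5.8→1.5, 8.9→3
Mean rank = (5 + 1.5 + 3) / 3 = 3.17

3.17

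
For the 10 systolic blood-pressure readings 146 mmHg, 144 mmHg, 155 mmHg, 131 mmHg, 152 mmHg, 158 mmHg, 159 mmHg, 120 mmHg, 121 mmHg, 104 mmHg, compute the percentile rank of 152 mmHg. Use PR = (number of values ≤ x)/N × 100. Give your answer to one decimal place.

70.0

N = 10.
Strictly below 152: 6. Equal to 152: 1.
PR = 7/10 × 100 = 70.0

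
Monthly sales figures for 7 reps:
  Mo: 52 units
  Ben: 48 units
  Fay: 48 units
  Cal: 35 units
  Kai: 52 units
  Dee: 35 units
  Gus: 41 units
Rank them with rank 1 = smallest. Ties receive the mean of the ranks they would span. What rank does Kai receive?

6.5

Sorted (ascending): 35, 35, 41, 48, 48, 52, 52
The 2 values of 35 occupy positions 1–2 → average rank (1+2)/2 = 1.5.
The 2 values of 48 occupy positions 4–5 → average rank (4+5)/2 = 4.5.
The 2 values of 52 occupy positions 6–7 → average rank (6+7)/2 = 6.5.
Kai has value 52 units → rank 6.5.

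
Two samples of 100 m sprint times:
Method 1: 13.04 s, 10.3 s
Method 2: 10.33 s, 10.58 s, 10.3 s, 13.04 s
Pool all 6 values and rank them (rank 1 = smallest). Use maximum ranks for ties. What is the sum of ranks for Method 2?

Sorted (ascending): 10.3, 10.3, 10.33, 10.58, 13.04, 13.04
The 2 values of 10.3 occupy positions 1–2 → each gets rank 2.
The 2 values of 13.04 occupy positions 5–6 → each gets rank 6.
Method 2 values → pooled ranks: 10.33→3, 10.58→4, 10.3→2, 13.04→6
Rank sum = 3 + 4 + 2 + 6 = 15

15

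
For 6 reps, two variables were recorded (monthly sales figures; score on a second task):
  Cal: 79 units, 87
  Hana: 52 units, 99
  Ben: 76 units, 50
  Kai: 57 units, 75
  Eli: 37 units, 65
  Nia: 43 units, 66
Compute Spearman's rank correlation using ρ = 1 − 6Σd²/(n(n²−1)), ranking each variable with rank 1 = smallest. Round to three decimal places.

Ranks of variable 1: 6, 3, 5, 4, 1, 2
Ranks of variable 2: 5, 6, 1, 4, 2, 3
d = r₁ − r₂: 1, -3, 4, 0, -1, -1
d²: 1, 9, 16, 0, 1, 1; Σd² = 28
ρ = 1 − 6·28/(6·35) = 1 − 168/210 = 0.200

0.200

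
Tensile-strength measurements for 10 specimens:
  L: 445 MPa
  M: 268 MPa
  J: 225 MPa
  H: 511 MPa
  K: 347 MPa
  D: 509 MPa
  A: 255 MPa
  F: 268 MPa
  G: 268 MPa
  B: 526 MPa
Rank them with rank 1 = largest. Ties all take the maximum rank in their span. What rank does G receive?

Sorted (descending): 526, 511, 509, 445, 347, 268, 268, 268, 255, 225
The 3 values of 268 occupy positions 6–8 → each gets rank 8.
G has value 268 MPa → rank 8.

8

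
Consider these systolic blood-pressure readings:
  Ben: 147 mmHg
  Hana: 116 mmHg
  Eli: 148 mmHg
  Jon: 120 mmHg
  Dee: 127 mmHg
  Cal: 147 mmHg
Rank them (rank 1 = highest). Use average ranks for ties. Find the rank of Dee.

4

Sorted (descending): 148, 147, 147, 127, 120, 116
The 2 values of 147 occupy positions 2–3 → average rank (2+3)/2 = 2.5.
Dee has value 127 mmHg → rank 4.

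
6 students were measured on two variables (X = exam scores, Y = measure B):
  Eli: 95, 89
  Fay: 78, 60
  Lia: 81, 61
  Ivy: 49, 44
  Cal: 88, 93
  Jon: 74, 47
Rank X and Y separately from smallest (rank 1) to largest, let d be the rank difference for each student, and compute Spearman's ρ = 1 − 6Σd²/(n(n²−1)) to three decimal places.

0.943

Ranks of variable 1: 6, 3, 4, 1, 5, 2
Ranks of variable 2: 5, 3, 4, 1, 6, 2
d = r₁ − r₂: 1, 0, 0, 0, -1, 0
d²: 1, 0, 0, 0, 1, 0; Σd² = 2
ρ = 1 − 6·2/(6·35) = 1 − 12/210 = 0.943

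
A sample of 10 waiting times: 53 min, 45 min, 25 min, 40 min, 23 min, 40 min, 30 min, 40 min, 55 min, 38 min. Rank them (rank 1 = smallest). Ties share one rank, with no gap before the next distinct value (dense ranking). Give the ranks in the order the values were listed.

Sorted (ascending): 23, 25, 30, 38, 40, 40, 40, 45, 53, 55
The 3 values of 40 share dense rank 5.
Remaining distinct values take the next consecutive integers.

7, 6, 2, 5, 1, 5, 3, 5, 8, 4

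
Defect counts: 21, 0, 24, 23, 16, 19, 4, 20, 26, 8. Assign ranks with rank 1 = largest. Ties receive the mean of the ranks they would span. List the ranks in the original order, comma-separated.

Sorted (descending): 26, 24, 23, 21, 20, 19, 16, 8, 4, 0
No ties — each value takes its position as its rank.

4, 10, 2, 3, 7, 6, 9, 5, 1, 8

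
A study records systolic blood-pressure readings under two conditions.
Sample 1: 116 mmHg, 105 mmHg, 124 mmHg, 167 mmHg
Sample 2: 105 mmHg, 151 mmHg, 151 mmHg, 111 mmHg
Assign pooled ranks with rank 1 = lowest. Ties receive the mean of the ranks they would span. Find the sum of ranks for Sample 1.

Sorted (ascending): 105, 105, 111, 116, 124, 151, 151, 167
The 2 values of 105 occupy positions 1–2 → average rank (1+2)/2 = 1.5.
The 2 values of 151 occupy positions 6–7 → average rank (6+7)/2 = 6.5.
Sample 1 values → pooled ranks: 116→4, 105→1.5, 124→5, 167→8
Rank sum = 4 + 1.5 + 5 + 8 = 18.5

18.5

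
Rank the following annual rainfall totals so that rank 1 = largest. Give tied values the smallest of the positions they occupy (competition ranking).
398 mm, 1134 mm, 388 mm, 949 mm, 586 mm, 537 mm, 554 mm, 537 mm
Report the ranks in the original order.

Sorted (descending): 1134, 949, 586, 554, 537, 537, 398, 388
The 2 values of 537 occupy positions 5–6 → each gets rank 5.

7, 1, 8, 2, 3, 5, 4, 5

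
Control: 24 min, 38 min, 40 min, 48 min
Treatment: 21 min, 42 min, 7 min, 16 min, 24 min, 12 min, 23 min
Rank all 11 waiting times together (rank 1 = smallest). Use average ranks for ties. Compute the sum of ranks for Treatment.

31.5

Sorted (ascending): 7, 12, 16, 21, 23, 24, 24, 38, 40, 42, 48
The 2 values of 24 occupy positions 6–7 → average rank (6+7)/2 = 6.5.
Treatment values → pooled ranks: 21→4, 42→10, 7→1, 16→3, 24→6.5, 12→2, 23→5
Rank sum = 4 + 10 + 1 + 3 + 6.5 + 2 + 5 = 31.5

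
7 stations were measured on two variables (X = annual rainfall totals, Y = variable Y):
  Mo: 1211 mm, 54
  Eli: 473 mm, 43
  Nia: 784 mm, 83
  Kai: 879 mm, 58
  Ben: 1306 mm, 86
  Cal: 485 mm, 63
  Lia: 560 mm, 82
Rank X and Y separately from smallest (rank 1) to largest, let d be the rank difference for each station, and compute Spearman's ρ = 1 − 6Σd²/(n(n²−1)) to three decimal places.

Ranks of variable 1: 6, 1, 4, 5, 7, 2, 3
Ranks of variable 2: 2, 1, 6, 3, 7, 4, 5
d = r₁ − r₂: 4, 0, -2, 2, 0, -2, -2
d²: 16, 0, 4, 4, 0, 4, 4; Σd² = 32
ρ = 1 − 6·32/(7·48) = 1 − 192/336 = 0.429

0.429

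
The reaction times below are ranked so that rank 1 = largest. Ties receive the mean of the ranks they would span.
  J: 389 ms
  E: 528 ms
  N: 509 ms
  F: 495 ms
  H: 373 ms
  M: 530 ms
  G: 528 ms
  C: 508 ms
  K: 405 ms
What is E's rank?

2.5

Sorted (descending): 530, 528, 528, 509, 508, 495, 405, 389, 373
The 2 values of 528 occupy positions 2–3 → average rank (2+3)/2 = 2.5.
E has value 528 ms → rank 2.5.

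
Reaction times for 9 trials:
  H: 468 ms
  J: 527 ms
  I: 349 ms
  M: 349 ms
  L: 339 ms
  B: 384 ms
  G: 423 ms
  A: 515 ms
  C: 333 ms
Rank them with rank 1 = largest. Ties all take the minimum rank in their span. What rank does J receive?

1

Sorted (descending): 527, 515, 468, 423, 384, 349, 349, 339, 333
The 2 values of 349 occupy positions 6–7 → each gets rank 6.
J has value 527 ms → rank 1.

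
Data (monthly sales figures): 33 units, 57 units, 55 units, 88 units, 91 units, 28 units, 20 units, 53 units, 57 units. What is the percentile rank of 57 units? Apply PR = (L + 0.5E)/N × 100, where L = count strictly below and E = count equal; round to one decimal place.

N = 9.
Strictly below 57: 5. Equal to 57: 2.
PR = (5 + 0.5·2)/9 × 100 = 66.7

66.7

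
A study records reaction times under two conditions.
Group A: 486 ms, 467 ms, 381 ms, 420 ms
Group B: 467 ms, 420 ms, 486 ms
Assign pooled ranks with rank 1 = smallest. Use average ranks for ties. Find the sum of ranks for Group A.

14.5

Sorted (ascending): 381, 420, 420, 467, 467, 486, 486
The 2 values of 420 occupy positions 2–3 → average rank (2+3)/2 = 2.5.
The 2 values of 467 occupy positions 4–5 → average rank (4+5)/2 = 4.5.
The 2 values of 486 occupy positions 6–7 → average rank (6+7)/2 = 6.5.
Group A values → pooled ranks: 486→6.5, 467→4.5, 381→1, 420→2.5
Rank sum = 6.5 + 4.5 + 1 + 2.5 = 14.5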